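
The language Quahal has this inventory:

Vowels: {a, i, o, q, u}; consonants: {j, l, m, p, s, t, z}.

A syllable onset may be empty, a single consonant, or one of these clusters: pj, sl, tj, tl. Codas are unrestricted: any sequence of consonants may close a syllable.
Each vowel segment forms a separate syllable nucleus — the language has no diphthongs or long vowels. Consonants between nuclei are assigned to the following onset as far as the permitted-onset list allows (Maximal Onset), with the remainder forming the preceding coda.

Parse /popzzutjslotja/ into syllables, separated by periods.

popz.zutj.slo.tja

The vowels are o, u, o, a — 4 nuclei, so 4 syllables.
/o…u/ gap (V1→V2): cluster /pzz/ — the longest permitted-onset suffix is /z/; onset = /z/, preceding coda = /pz/.
/u…o/ gap (V2→V3): /tjsl/; trying suffixes from longest down, /sl/ is the first permitted one, so coda /tj/ | onset /sl/.
/o…a/ gap (V3→V4): /tj/ — entire cluster is a permitted onset → onset /tj/, coda ∅.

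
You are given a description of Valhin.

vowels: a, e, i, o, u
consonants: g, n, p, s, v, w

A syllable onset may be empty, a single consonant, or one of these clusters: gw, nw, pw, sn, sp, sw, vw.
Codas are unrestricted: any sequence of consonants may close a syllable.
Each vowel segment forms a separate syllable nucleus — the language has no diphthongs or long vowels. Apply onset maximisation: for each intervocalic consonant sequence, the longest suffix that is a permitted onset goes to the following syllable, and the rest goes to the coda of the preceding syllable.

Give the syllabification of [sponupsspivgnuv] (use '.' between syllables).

Vowels present: o, u, i, u; each is a nucleus, giving 4 syllables.
V1 /o/ – V2 /u/: /n/ is a single consonant, so it becomes the next onset.
V2 /u/ – V3 /i/: /pssp/; trying suffixes from longest down, /sp/ is the first permitted one, so coda /ps/ | onset /sp/.
V3 /i/ – V4 /u/: /vgn/ — longest licit onset from the right is /n/, leaving /vg/ as coda.

spo.nups.spivg.nuv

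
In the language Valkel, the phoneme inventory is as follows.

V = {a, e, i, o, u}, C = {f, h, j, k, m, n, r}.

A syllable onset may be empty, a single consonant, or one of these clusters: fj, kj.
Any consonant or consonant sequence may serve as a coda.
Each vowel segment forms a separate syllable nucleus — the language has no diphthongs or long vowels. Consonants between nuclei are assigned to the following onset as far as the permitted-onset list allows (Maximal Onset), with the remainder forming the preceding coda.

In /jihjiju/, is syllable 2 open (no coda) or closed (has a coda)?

Nuclei (vowels): i, i, u → 3 syllables.
V1 /i/ – V2 /i/: /hj/ splits as /h/ + /j/ (/j/ is the longest suffix that is a licit onset).
V2 /i/ – V3 /u/: /j/ is a single consonant, so it becomes the next onset.
Result: jih.ji.ju.
Syllable 2 is /ji/; it ends in its nucleus with no coda, so it is open.

open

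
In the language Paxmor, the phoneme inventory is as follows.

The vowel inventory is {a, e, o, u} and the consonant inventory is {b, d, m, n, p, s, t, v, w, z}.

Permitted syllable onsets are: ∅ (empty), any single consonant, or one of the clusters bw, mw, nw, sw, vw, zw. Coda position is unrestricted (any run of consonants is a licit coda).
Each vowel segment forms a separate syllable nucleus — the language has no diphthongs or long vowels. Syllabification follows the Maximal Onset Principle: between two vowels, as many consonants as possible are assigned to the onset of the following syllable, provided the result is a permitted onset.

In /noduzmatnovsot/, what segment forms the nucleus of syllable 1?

Vowels present: o, u, a, o, o; each is a nucleus, giving 5 syllables.
The first nucleus (vowel 1 from the left) is /o/.

o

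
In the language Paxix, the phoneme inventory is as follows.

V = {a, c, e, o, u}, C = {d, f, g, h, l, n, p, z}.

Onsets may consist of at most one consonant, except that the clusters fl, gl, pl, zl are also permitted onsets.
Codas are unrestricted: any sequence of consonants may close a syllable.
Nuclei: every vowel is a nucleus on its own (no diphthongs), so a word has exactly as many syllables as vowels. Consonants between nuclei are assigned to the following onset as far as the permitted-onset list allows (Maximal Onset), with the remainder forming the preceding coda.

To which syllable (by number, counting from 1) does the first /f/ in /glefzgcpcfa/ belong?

1

The vowels are e, c, c, a — 4 nuclei, so 4 syllables.
V1 /e/ – V2 /c/: cluster /fzg/ — the longest permitted-onset suffix is /g/; onset = /g/, preceding coda = /fz/.
V2 /c/ – V3 /c/: /p/ → onset of the next syllable (single consonants are always licit onsets).
V3 /c/ – V4 /a/: /f/ is a single consonant, so it becomes the next onset.
So the parse is glefz.gc.pc.fa.
The first /f/ is in the coda of syllable 1 (/glefz/).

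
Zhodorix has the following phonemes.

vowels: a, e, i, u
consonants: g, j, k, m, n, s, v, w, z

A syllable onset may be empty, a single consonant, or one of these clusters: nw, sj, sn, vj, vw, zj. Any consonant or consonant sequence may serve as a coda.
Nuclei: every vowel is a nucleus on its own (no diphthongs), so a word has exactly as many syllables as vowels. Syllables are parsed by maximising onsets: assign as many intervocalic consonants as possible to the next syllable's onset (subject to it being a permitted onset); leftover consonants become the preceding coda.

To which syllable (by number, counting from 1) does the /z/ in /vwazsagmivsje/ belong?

Vowels present: a, a, i, e; each is a nucleus, giving 4 syllables.
Between /a/ (V1) and /a/ (V2): /zs/; trying suffixes from longest down, /s/ is the first permitted one, so coda /z/ | onset /s/.
Between /a/ (V2) and /i/ (V3): cluster /gm/ — the longest permitted-onset suffix is /m/; onset = /m/, preceding coda = /g/.
Between /i/ (V3) and /e/ (V4): cluster /vsj/ — the longest permitted-onset suffix is /sj/; onset = /sj/, preceding coda = /v/.
So the parse is vwaz.sag.miv.sje.
The /z/ is in the coda of syllable 1 (/vwaz/).

1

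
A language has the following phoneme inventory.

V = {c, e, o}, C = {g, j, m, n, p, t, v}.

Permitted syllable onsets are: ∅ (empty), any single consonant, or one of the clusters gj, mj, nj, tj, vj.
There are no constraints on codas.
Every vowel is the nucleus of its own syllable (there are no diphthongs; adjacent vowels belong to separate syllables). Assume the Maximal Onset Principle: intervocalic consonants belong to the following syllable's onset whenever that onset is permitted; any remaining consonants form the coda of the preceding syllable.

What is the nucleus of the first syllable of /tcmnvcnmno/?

Nuclei (vowels): c, c, o → 3 syllables.
The first nucleus (vowel 1 from the left) is /c/.

c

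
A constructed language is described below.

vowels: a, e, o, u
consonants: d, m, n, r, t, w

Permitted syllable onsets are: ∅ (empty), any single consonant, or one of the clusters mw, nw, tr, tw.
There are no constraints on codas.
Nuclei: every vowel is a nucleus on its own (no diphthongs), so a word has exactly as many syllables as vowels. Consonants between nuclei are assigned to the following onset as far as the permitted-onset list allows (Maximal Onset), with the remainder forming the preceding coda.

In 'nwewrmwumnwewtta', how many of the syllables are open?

1

Vowels present: e, u, e, a; each is a nucleus, giving 4 syllables.
V1 /e/ – V2 /u/: cluster /wrmw/ — the longest permitted-onset suffix is /mw/; onset = /mw/, preceding coda = /wr/.
V2 /u/ – V3 /e/: /mnw/; trying suffixes from longest down, /nw/ is the first permitted one, so coda /m/ | onset /nw/.
V3 /e/ – V4 /a/: /wtt/; trying suffixes from longest down, /t/ is the first permitted one, so coda /wt/ | onset /t/.
Result: nwewr.mwum.nwewt.ta.
Classifying each syllable: /nwewr/ (closed), /mwum/ (closed), /nwewt/ (closed), /ta/ (open).
Open syllables: 1.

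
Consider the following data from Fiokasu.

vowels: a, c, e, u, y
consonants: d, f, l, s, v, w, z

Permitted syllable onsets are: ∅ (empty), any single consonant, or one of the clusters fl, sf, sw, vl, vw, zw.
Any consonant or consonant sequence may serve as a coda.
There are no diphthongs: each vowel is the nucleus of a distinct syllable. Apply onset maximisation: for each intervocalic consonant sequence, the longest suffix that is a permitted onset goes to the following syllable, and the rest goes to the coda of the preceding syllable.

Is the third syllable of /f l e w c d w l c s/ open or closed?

Vowels present: e, c, c; each is a nucleus, giving 3 syllables.
Between /e/ (V1) and /c/ (V2): just /w/ — single C goes to the following onset.
Between /c/ (V2) and /c/ (V3): /dwl/; trying suffixes from longest down, /l/ is the first permitted one, so coda /dw/ | onset /l/.
Syllabification: fle.wcdw.lcs.
Syllable 3 is /lcs/ with coda /s/, so it is closed.

closed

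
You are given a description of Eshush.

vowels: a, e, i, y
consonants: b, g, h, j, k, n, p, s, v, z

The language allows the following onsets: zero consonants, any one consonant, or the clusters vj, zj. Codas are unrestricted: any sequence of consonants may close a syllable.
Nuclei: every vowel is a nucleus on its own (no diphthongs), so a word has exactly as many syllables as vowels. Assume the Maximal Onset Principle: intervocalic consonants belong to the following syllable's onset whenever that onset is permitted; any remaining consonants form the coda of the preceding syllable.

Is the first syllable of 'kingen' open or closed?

Vowels present: i, e; each is a nucleus, giving 2 syllables.
σ1/σ2 boundary: /ng/; trying suffixes from longest down, /g/ is the first permitted one, so coda /n/ | onset /g/.
Putting it together: kin.gen.
Syllable 1 is /kin/ with coda /n/, so it is closed.

closed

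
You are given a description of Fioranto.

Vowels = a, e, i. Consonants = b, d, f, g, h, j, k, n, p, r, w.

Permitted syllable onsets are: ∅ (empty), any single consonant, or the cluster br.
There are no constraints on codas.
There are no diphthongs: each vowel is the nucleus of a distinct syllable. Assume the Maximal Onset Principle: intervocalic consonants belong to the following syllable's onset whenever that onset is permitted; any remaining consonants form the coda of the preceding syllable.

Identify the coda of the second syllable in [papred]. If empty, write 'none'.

The vowels are a, e — 2 nuclei, so 2 syllables.
Between /a/ (V1) and /e/ (V2): /pr/ — longest licit onset from the right is /r/, leaving /p/ as coda.
Putting it together: pap.red.
Syllable 2 is /red/: onset /r/, nucleus /e/, coda /d/.

d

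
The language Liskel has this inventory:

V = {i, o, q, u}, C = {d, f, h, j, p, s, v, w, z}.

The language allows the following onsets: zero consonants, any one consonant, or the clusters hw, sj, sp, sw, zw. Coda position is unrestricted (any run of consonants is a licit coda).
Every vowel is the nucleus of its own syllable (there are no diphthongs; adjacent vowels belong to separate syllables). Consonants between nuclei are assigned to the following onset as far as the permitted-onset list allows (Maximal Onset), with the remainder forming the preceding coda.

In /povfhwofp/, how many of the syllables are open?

The vowels are o, o — 2 nuclei, so 2 syllables.
/o…o/ gap (V1→V2): /vfhw/; trying suffixes from longest down, /hw/ is the first permitted one, so coda /vf/ | onset /hw/.
Putting it together: povf.hwofp.
Classifying each syllable: /povf/ (closed), /hwofp/ (closed).
Open syllables: 0.

0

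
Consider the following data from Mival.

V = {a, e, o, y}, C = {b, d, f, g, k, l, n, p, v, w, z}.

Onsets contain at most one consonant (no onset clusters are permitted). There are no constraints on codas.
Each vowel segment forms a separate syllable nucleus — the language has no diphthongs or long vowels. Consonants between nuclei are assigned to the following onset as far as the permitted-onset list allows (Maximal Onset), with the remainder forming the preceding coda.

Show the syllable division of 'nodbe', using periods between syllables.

Nuclei (vowels): o, e → 2 syllables.
/o…e/ gap (V1→V2): /db/; trying suffixes from longest down, /b/ is the first permitted one, so coda /d/ | onset /b/.

nod.be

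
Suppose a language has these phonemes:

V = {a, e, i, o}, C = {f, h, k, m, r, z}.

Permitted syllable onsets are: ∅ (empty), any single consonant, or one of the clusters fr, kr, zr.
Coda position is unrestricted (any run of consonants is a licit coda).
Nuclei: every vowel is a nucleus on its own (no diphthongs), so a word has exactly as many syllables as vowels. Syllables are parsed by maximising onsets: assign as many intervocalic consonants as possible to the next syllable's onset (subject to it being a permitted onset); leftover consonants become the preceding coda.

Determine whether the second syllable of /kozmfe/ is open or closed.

Nuclei (vowels): o, e → 2 syllables.
Between /o/ (V1) and /e/ (V2): /zmf/ — longest licit onset from the right is /f/, leaving /zm/ as coda.
Syllabification: kozm.fe.
Syllable 2 is /fe/; it ends in its nucleus with no coda, so it is open.

open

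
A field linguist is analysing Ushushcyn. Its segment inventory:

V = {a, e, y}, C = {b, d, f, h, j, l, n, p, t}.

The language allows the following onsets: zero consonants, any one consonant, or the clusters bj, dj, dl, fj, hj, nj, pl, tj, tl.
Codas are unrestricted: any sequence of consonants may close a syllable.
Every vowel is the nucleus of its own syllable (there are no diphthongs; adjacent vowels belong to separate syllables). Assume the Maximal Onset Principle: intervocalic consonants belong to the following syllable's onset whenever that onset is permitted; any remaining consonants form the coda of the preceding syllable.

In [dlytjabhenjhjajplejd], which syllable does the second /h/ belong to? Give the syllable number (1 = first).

The vowels are y, a, e, a, e — 5 nuclei, so 5 syllables.
V1 /y/ – V2 /a/: cluster /tj/ — /tj/ is itself a permitted onset, so the whole cluster goes right; preceding coda = ∅.
V2 /a/ – V3 /e/: cluster /bh/ — the longest permitted-onset suffix is /h/; onset = /h/, preceding coda = /b/.
V3 /e/ – V4 /a/: /njhj/ — longest licit onset from the right is /hj/, leaving /nj/ as coda.
V4 /a/ – V5 /e/: /jpl/; trying suffixes from longest down, /pl/ is the first permitted one, so coda /j/ | onset /pl/.
Syllabification: dly.tjab.henj.hjaj.plejd.
The second /h/ is in the onset of syllable 4 (/hjaj/).

4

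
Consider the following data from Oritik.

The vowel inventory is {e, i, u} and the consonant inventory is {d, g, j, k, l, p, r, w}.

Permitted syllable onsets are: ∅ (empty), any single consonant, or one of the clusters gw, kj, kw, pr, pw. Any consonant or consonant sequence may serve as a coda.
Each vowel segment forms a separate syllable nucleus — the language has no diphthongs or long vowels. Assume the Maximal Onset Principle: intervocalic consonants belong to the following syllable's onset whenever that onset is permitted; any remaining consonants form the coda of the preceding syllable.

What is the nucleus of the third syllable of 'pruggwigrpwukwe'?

Vowels present: u, i, u, e; each is a nucleus, giving 4 syllables.
The third nucleus (vowel 3 from the left) is /u/.

u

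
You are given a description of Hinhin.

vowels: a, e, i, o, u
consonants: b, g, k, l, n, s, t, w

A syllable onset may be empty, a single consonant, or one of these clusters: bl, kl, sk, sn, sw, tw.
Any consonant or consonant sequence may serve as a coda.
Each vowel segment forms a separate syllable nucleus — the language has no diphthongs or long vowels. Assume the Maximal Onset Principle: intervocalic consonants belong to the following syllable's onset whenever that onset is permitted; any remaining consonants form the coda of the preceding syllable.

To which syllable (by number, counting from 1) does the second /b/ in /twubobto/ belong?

Vowels present: u, o, o; each is a nucleus, giving 3 syllables.
/u…o/ gap (V1→V2): /b/ → onset of the next syllable (single consonants are always licit onsets).
/o…o/ gap (V2→V3): /bt/ — longest licit onset from the right is /t/, leaving /b/ as coda.
Putting it together: twu.bob.to.
The second /b/ is in the coda of syllable 2 (/bob/).

2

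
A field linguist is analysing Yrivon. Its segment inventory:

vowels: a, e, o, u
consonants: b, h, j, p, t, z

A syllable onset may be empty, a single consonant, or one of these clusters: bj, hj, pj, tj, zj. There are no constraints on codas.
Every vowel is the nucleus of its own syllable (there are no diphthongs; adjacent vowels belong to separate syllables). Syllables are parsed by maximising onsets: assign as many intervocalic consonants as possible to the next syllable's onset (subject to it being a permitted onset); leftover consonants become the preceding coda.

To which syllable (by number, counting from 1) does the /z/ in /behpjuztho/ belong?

2

The vowels are e, u, o — 3 nuclei, so 3 syllables.
σ1/σ2 boundary: /hpj/ splits as /h/ + /pj/ (/pj/ is the longest suffix that is a licit onset).
σ2/σ3 boundary: /zth/ splits as /zt/ + /h/ (/h/ is the longest suffix that is a licit onset).
Putting it together: beh.pjuzt.ho.
The /z/ is in the coda of syllable 2 (/pjuzt/).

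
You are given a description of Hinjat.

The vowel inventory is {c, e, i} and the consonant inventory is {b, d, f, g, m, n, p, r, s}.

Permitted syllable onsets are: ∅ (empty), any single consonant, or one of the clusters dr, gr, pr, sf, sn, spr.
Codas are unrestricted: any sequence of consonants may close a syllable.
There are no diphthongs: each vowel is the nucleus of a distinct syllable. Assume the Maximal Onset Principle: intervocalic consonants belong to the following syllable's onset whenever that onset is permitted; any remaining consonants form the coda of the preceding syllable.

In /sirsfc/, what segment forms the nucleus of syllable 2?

c

Vowels present: i, c; each is a nucleus, giving 2 syllables.
The second nucleus (vowel 2 from the left) is /c/.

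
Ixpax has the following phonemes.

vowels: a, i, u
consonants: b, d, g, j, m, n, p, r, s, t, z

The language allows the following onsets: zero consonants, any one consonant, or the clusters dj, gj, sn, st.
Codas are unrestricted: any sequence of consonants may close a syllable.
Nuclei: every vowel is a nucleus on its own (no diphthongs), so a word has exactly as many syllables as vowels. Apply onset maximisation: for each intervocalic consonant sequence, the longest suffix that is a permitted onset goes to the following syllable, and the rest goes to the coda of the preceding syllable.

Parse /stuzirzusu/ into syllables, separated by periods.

stu.zir.zu.su

Nuclei (vowels): u, i, u, u → 4 syllables.
V1 /u/ – V2 /i/: /z/ → onset of the next syllable (single consonants are always licit onsets).
V2 /i/ – V3 /u/: /rz/; trying suffixes from longest down, /z/ is the first permitted one, so coda /r/ | onset /z/.
V3 /u/ – V4 /u/: just /s/ — single C goes to the following onset.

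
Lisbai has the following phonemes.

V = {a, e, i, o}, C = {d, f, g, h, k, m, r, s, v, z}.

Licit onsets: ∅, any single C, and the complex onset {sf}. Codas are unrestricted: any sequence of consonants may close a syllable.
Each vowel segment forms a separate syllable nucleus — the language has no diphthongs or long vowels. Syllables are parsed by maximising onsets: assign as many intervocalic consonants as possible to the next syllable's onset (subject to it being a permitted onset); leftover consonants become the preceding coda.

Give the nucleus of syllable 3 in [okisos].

The vowels are o, i, o — 3 nuclei, so 3 syllables.
The third nucleus (vowel 3 from the left) is /o/.

o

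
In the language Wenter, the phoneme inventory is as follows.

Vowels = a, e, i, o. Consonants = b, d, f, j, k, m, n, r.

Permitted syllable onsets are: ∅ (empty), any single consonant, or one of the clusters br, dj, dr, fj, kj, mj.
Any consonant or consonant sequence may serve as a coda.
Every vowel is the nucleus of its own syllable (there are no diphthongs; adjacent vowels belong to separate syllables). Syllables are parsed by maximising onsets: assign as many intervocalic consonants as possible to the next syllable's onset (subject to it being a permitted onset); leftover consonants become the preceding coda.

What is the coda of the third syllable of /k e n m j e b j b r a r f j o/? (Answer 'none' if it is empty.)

Vowels present: e, e, a, o; each is a nucleus, giving 4 syllables.
V1 /e/ – V2 /e/: /nmj/; trying suffixes from longest down, /mj/ is the first permitted one, so coda /n/ | onset /mj/.
V2 /e/ – V3 /a/: /bjbr/ — longest licit onset from the right is /br/, leaving /bj/ as coda.
V3 /a/ – V4 /o/: /rfj/; trying suffixes from longest down, /fj/ is the first permitted one, so coda /r/ | onset /fj/.
Putting it together: ken.mjebj.brar.fjo.
Syllable 3 is /brar/: onset /br/, nucleus /a/, coda /r/.

r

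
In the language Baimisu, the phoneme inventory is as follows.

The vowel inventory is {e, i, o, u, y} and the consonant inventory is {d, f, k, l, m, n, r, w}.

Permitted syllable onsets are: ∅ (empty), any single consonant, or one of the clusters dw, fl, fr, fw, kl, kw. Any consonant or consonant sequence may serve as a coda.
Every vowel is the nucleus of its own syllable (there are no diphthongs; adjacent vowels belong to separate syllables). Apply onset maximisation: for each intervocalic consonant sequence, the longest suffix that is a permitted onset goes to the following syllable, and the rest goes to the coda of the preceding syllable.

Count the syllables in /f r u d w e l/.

The vowels are u, e — 2 nuclei, so 2 syllables.

2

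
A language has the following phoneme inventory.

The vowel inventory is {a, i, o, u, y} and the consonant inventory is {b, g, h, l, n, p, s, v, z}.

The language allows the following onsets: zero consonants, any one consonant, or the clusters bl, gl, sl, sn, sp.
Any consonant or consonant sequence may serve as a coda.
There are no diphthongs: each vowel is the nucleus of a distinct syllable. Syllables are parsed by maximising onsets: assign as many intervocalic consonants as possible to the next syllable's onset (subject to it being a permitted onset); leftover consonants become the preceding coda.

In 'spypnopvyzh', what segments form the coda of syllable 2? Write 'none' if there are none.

p

Vowels present: y, o, y; each is a nucleus, giving 3 syllables.
σ1/σ2 boundary: /pn/ — longest licit onset from the right is /n/, leaving /p/ as coda.
σ2/σ3 boundary: cluster /pv/ — the longest permitted-onset suffix is /v/; onset = /v/, preceding coda = /p/.
So the parse is spyp.nop.vyzh.
Syllable 2 is /nop/: onset /n/, nucleus /o/, coda /p/.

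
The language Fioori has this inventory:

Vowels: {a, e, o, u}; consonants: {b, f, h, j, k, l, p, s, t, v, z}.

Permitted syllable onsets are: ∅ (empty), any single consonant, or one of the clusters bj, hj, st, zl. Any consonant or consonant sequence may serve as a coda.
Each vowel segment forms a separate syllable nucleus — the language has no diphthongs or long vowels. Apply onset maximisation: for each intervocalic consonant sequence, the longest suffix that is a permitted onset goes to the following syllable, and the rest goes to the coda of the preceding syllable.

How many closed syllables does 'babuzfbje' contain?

The vowels are a, u, e — 3 nuclei, so 3 syllables.
V1 /a/ – V2 /u/: /b/ → onset of the next syllable (single consonants are always licit onsets).
V2 /u/ – V3 /e/: cluster /zfbj/ — the longest permitted-onset suffix is /bj/; onset = /bj/, preceding coda = /zf/.
So the parse is ba.buzf.bje.
Classifying each syllable: /ba/ (open), /buzf/ (closed), /bje/ (open).
Closed syllables: 1.

1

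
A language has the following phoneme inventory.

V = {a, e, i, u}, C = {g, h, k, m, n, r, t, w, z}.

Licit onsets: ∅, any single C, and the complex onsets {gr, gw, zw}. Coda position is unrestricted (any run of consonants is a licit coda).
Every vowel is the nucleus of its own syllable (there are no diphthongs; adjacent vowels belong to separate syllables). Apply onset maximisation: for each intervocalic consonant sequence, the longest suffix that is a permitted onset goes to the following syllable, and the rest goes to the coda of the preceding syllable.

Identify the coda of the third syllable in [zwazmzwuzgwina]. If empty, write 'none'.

none

Nuclei (vowels): a, u, i, a → 4 syllables.
σ1/σ2 boundary: /zmzw/ — longest licit onset from the right is /zw/, leaving /zm/ as coda.
σ2/σ3 boundary: cluster /zgw/ — the longest permitted-onset suffix is /gw/; onset = /gw/, preceding coda = /z/.
σ3/σ4 boundary: /n/ → onset of the next syllable (single consonants are always licit onsets).
So the parse is zwazm.zwuz.gwi.na.
Syllable 3 is /gwi/: onset /gw/, nucleus /i/, coda ∅.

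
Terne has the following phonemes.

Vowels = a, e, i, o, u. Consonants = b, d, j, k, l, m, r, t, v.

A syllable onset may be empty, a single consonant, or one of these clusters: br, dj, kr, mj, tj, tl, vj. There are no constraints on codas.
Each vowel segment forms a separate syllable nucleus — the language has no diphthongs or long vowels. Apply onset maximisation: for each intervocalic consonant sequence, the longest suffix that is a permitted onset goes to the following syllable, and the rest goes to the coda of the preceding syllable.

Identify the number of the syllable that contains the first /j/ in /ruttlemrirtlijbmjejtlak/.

The vowels are u, e, i, i, e, a — 6 nuclei, so 6 syllables.
Between /u/ (V1) and /e/ (V2): /ttl/ splits as /t/ + /tl/ (/tl/ is the longest suffix that is a licit onset).
Between /e/ (V2) and /i/ (V3): cluster /mr/ — the longest permitted-onset suffix is /r/; onset = /r/, preceding coda = /m/.
Between /i/ (V3) and /i/ (V4): cluster /rtl/ — the longest permitted-onset suffix is /tl/; onset = /tl/, preceding coda = /r/.
Between /i/ (V4) and /e/ (V5): /jbmj/; trying suffixes from longest down, /mj/ is the first permitted one, so coda /jb/ | onset /mj/.
Between /e/ (V5) and /a/ (V6): cluster /jtl/ — the longest permitted-onset suffix is /tl/; onset = /tl/, preceding coda = /j/.
Result: rut.tlem.rir.tlijb.mjej.tlak.
The first /j/ is in the coda of syllable 4 (/tlijb/).

4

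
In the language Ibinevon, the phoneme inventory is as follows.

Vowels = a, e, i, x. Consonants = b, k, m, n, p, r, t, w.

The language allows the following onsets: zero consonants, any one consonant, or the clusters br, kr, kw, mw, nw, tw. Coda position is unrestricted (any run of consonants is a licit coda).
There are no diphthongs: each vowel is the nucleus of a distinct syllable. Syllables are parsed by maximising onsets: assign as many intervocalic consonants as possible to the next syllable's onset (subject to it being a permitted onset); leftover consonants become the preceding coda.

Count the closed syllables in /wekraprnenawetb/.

Nuclei (vowels): e, a, e, a, e → 5 syllables.
Between /e/ (V1) and /a/ (V2): /kr/ — entire cluster is a permitted onset → onset /kr/, coda ∅.
Between /a/ (V2) and /e/ (V3): cluster /prn/ — the longest permitted-onset suffix is /n/; onset = /n/, preceding coda = /pr/.
Between /e/ (V3) and /a/ (V4): just /n/ — single C goes to the following onset.
Between /a/ (V4) and /e/ (V5): /w/ → onset of the next syllable (single consonants are always licit onsets).
So the parse is we.krapr.ne.na.wetb.
Classifying each syllable: /we/ (open), /krapr/ (closed), /ne/ (open), /na/ (open), /wetb/ (closed).
Closed syllables: 2.

2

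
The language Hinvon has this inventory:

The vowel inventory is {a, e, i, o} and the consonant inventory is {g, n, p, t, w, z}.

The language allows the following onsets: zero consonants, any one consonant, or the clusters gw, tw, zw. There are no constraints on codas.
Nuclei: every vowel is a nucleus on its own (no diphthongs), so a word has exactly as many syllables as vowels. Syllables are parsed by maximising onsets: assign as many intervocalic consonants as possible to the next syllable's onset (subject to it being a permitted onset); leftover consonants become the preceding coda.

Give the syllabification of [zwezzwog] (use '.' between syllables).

Vowels present: e, o; each is a nucleus, giving 2 syllables.
V1 /e/ – V2 /o/: /zzw/ splits as /z/ + /zw/ (/zw/ is the longest suffix that is a licit onset).

zwez.zwog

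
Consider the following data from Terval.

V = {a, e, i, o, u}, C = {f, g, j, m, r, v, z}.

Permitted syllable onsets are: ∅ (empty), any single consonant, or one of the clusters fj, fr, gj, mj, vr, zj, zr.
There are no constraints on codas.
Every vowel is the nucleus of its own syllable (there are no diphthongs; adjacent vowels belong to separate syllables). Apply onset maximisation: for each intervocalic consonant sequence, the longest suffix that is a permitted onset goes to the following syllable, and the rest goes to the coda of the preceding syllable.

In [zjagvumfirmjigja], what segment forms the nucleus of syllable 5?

The vowels are a, u, i, i, a — 5 nuclei, so 5 syllables.
The fifth nucleus (vowel 5 from the left) is /a/.

a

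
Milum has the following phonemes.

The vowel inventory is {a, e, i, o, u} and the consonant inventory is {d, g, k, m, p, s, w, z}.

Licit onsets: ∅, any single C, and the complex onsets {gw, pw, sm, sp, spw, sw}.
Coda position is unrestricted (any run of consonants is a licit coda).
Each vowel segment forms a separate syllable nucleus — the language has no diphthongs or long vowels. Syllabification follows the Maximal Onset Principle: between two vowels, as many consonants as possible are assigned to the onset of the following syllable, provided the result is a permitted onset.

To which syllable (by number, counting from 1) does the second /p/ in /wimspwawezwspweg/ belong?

The vowels are i, a, e, e — 4 nuclei, so 4 syllables.
/i…a/ gap (V1→V2): /mspw/ splits as /m/ + /spw/ (/spw/ is the longest suffix that is a licit onset).
/a…e/ gap (V2→V3): /w/ → onset of the next syllable (single consonants are always licit onsets).
/e…e/ gap (V3→V4): /zwspw/ splits as /zw/ + /spw/ (/spw/ is the longest suffix that is a licit onset).
Syllabification: wim.spwa.wezw.spweg.
The second /p/ is in the onset of syllable 4 (/spweg/).

4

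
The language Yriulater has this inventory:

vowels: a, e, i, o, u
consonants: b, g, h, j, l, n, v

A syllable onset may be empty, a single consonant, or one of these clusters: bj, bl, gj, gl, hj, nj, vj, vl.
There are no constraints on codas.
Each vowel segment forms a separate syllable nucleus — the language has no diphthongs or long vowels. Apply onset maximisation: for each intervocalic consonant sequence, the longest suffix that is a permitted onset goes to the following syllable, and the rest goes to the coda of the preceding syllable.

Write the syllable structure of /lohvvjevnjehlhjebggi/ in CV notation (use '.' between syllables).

CVCC.CCVC.CCVCC.CCVCC.CV

Nuclei (vowels): o, e, e, e, i → 5 syllables.
σ1/σ2 boundary: cluster /hvvj/ — the longest permitted-onset suffix is /vj/; onset = /vj/, preceding coda = /hv/.
σ2/σ3 boundary: /vnj/ — longest licit onset from the right is /nj/, leaving /v/ as coda.
σ3/σ4 boundary: cluster /hlhj/ — the longest permitted-onset suffix is /hj/; onset = /hj/, preceding coda = /hl/.
σ4/σ5 boundary: /bgg/ splits as /bg/ + /g/ (/g/ is the longest suffix that is a licit onset).
Result: lohv.vjev.njehl.hjebg.gi.
Mapping each syllable to C/V: /lohv/ → CVCC, /vjev/ → CCVC, /njehl/ → CCVCC, /hjebg/ → CCVCC, /gi/ → CV.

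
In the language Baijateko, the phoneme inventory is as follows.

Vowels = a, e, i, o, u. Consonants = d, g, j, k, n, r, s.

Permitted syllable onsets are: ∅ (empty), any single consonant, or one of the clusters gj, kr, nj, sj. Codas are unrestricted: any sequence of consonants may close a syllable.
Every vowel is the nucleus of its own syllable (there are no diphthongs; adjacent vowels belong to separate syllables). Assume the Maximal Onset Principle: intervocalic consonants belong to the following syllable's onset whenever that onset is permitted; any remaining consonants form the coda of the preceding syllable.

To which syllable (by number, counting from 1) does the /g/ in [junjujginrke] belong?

Vowels present: u, u, i, e; each is a nucleus, giving 4 syllables.
/u…u/ gap (V1→V2): /nj/ is a licit onset in full, so it all attaches to the next syllable.
/u…i/ gap (V2→V3): /jg/ — longest licit onset from the right is /g/, leaving /j/ as coda.
/i…e/ gap (V3→V4): /nrk/ splits as /nr/ + /k/ (/k/ is the longest suffix that is a licit onset).
Putting it together: ju.njuj.ginr.ke.
The /g/ is in the onset of syllable 3 (/ginr/).

3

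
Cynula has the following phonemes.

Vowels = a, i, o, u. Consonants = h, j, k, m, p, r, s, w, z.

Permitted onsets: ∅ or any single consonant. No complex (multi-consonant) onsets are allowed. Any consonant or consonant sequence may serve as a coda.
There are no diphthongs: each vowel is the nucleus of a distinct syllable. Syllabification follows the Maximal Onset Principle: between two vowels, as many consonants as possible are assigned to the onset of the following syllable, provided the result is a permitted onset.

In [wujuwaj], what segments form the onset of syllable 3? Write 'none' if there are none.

w

Vowels present: u, u, a; each is a nucleus, giving 3 syllables.
V1 /u/ – V2 /u/: /j/ → onset of the next syllable (single consonants are always licit onsets).
V2 /u/ – V3 /a/: /w/ → onset of the next syllable (single consonants are always licit onsets).
Syllabification: wu.ju.waj.
Syllable 3 is /waj/: onset /w/, nucleus /a/, coda /j/.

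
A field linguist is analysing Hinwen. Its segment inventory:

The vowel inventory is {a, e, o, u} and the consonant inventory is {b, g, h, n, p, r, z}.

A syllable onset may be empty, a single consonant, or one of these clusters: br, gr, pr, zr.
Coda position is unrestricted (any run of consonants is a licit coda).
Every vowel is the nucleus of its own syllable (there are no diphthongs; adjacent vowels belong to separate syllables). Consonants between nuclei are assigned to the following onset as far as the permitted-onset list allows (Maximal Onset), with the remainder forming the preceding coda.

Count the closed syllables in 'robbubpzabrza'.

Nuclei (vowels): o, u, a, a → 4 syllables.
σ1/σ2 boundary: cluster /bb/ — the longest permitted-onset suffix is /b/; onset = /b/, preceding coda = /b/.
σ2/σ3 boundary: /bpz/ — longest licit onset from the right is /z/, leaving /bp/ as coda.
σ3/σ4 boundary: /brz/; trying suffixes from longest down, /z/ is the first permitted one, so coda /br/ | onset /z/.
Syllabification: rob.bubp.zabr.za.
Classifying each syllable: /rob/ (closed), /bubp/ (closed), /zabr/ (closed), /za/ (open).
Closed syllables: 3.

3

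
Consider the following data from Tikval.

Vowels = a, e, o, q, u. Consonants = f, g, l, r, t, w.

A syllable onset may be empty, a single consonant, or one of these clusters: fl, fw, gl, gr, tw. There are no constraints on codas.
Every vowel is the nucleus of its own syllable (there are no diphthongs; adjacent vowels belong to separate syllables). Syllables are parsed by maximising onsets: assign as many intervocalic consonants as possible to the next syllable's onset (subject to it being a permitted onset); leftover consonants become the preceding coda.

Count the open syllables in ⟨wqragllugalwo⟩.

3

Nuclei (vowels): q, a, u, a, o → 5 syllables.
/q…a/ gap (V1→V2): /r/ is a single consonant, so it becomes the next onset.
/a…u/ gap (V2→V3): /gll/ — longest licit onset from the right is /l/, leaving /gl/ as coda.
/u…a/ gap (V3→V4): /g/ is a single consonant, so it becomes the next onset.
/a…o/ gap (V4→V5): /lw/ — longest licit onset from the right is /w/, leaving /l/ as coda.
Syllabification: wq.ragl.lu.gal.wo.
Classifying each syllable: /wq/ (open), /ragl/ (closed), /lu/ (open), /gal/ (closed), /wo/ (open).
Open syllables: 3.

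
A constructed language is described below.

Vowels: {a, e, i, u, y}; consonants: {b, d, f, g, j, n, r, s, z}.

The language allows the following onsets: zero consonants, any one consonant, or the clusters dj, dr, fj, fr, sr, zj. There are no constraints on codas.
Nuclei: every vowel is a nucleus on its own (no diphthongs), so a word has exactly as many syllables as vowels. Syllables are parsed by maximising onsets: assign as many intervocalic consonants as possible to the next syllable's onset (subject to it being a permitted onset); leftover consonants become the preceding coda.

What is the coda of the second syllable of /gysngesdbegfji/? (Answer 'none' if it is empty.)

Vowels present: y, e, e, i; each is a nucleus, giving 4 syllables.
Between /y/ (V1) and /e/ (V2): cluster /sng/ — the longest permitted-onset suffix is /g/; onset = /g/, preceding coda = /sn/.
Between /e/ (V2) and /e/ (V3): /sdb/; trying suffixes from longest down, /b/ is the first permitted one, so coda /sd/ | onset /b/.
Between /e/ (V3) and /i/ (V4): cluster /gfj/ — the longest permitted-onset suffix is /fj/; onset = /fj/, preceding coda = /g/.
Syllabification: gysn.gesd.beg.fji.
Syllable 2 is /gesd/: onset /g/, nucleus /e/, coda /sd/.

sd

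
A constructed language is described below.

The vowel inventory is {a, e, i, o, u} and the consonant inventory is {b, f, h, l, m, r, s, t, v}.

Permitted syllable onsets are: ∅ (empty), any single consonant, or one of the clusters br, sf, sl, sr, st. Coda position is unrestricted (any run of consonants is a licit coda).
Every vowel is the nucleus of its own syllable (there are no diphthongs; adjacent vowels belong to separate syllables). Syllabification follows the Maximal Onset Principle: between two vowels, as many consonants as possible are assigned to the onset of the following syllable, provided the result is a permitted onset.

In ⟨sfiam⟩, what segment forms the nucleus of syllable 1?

The vowels are i, a — 2 nuclei, so 2 syllables.
The first nucleus (vowel 1 from the left) is /i/.

i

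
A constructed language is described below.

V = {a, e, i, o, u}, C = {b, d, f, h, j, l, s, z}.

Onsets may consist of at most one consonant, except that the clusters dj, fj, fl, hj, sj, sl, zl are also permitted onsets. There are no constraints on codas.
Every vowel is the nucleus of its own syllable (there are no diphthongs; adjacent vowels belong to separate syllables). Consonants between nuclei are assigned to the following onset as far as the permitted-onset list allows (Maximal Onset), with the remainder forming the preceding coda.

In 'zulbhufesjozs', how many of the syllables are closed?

2

Nuclei (vowels): u, u, e, o → 4 syllables.
Between /u/ (V1) and /u/ (V2): cluster /lbh/ — the longest permitted-onset suffix is /h/; onset = /h/, preceding coda = /lb/.
Between /u/ (V2) and /e/ (V3): /f/ → onset of the next syllable (single consonants are always licit onsets).
Between /e/ (V3) and /o/ (V4): /sj/ is a licit onset in full, so it all attaches to the next syllable.
So the parse is zulb.hu.fe.sjozs.
Classifying each syllable: /zulb/ (closed), /hu/ (open), /fe/ (open), /sjozs/ (closed).
Closed syllables: 2.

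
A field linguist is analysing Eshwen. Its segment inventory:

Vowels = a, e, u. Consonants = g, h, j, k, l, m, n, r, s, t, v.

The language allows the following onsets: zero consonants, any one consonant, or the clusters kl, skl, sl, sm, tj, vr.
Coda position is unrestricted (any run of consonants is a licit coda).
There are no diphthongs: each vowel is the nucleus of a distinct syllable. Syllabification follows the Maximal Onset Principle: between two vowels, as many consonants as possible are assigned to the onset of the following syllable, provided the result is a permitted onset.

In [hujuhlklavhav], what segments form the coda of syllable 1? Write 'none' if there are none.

none

Vowels present: u, u, a, a; each is a nucleus, giving 4 syllables.
σ1/σ2 boundary: /j/ is a single consonant, so it becomes the next onset.
σ2/σ3 boundary: /hlkl/ — longest licit onset from the right is /kl/, leaving /hl/ as coda.
σ3/σ4 boundary: /vh/; trying suffixes from longest down, /h/ is the first permitted one, so coda /v/ | onset /h/.
Result: hu.juhl.klav.hav.
Syllable 1 is /hu/: onset /h/, nucleus /u/, coda ∅.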